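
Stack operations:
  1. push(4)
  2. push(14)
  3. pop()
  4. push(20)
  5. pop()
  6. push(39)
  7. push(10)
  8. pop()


push(4) -> [4]
push(14) -> [4, 14]
pop()->14, [4]
push(20) -> [4, 20]
pop()->20, [4]
push(39) -> [4, 39]
push(10) -> [4, 39, 10]
pop()->10, [4, 39]

Final stack: [4, 39]


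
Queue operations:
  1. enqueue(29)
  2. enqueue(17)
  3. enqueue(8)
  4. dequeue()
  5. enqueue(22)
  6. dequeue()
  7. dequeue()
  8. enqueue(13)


enqueue(29) -> [29]
enqueue(17) -> [29, 17]
enqueue(8) -> [29, 17, 8]
dequeue()->29, [17, 8]
enqueue(22) -> [17, 8, 22]
dequeue()->17, [8, 22]
dequeue()->8, [22]
enqueue(13) -> [22, 13]

Final queue: [22, 13]


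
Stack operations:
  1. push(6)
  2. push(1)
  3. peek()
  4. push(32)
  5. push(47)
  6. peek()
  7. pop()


push(6) -> [6]
push(1) -> [6, 1]
peek()->1
push(32) -> [6, 1, 32]
push(47) -> [6, 1, 32, 47]
peek()->47
pop()->47, [6, 1, 32]

Final stack: [6, 1, 32]


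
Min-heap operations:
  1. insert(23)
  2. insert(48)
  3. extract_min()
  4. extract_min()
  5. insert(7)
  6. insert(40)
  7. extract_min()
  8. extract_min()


insert(23) -> [23]
insert(48) -> [23, 48]
extract_min()->23, [48]
extract_min()->48, []
insert(7) -> [7]
insert(40) -> [7, 40]
extract_min()->7, [40]
extract_min()->40, []

Final heap: []


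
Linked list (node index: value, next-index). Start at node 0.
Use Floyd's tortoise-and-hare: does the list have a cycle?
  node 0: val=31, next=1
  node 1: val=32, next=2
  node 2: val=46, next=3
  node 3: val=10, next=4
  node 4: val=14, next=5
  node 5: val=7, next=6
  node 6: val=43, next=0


Floyd's tortoise (slow, +1) and hare (fast, +2):
  init: slow=0, fast=0
  step 1: slow=1, fast=2
  step 2: slow=2, fast=4
  step 3: slow=3, fast=6
  step 4: slow=4, fast=1
  step 5: slow=5, fast=3
  step 6: slow=6, fast=5
  step 7: slow=0, fast=0
  slow == fast at node 0: cycle detected

Cycle: yes


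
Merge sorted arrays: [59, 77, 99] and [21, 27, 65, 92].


Take 21 from B
Take 27 from B
Take 59 from A
Take 65 from B
Take 77 from A
Take 92 from B

Merged: [21, 27, 59, 65, 77, 92, 99]


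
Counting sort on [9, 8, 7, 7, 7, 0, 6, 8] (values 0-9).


Input: [9, 8, 7, 7, 7, 0, 6, 8]
Counts: [1, 0, 0, 0, 0, 0, 1, 3, 2, 1]

Sorted: [0, 6, 7, 7, 7, 8, 8, 9]


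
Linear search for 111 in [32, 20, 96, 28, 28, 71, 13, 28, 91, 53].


i=0: 32!=111
i=1: 20!=111
i=2: 96!=111
i=3: 28!=111
i=4: 28!=111
i=5: 71!=111
i=6: 13!=111
i=7: 28!=111
i=8: 91!=111
i=9: 53!=111

Not found, 10 comps


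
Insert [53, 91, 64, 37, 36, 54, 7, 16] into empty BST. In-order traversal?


Insert 53: root
Insert 91: R from 53
Insert 64: R from 53 -> L from 91
Insert 37: L from 53
Insert 36: L from 53 -> L from 37
Insert 54: R from 53 -> L from 91 -> L from 64
Insert 7: L from 53 -> L from 37 -> L from 36
Insert 16: L from 53 -> L from 37 -> L from 36 -> R from 7

In-order: [7, 16, 36, 37, 53, 54, 64, 91]


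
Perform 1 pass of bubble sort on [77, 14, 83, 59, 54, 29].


Initial: [77, 14, 83, 59, 54, 29]
Pass 1: [14, 77, 59, 54, 29, 83] (4 swaps)

After 1 pass: [14, 77, 59, 54, 29, 83]


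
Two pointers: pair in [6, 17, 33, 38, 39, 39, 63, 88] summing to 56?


lo=0(6)+hi=7(88)=94
lo=0(6)+hi=6(63)=69
lo=0(6)+hi=5(39)=45
lo=1(17)+hi=5(39)=56

Yes: 17+39=56


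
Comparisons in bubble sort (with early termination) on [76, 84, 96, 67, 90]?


Algorithm: bubble sort (with early termination)
Input: [76, 84, 96, 67, 90]
Sorted: [67, 76, 84, 90, 96]

10


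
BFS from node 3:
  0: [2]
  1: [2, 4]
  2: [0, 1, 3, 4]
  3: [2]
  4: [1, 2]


Visit 3, enqueue [2]
Visit 2, enqueue [0, 1, 4]
Visit 0, enqueue []
Visit 1, enqueue []
Visit 4, enqueue []

BFS order: [3, 2, 0, 1, 4]


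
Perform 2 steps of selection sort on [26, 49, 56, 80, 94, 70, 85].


Initial: [26, 49, 56, 80, 94, 70, 85]
Step 1: min=26 at 0
  Swap: [26, 49, 56, 80, 94, 70, 85]
Step 2: min=49 at 1
  Swap: [26, 49, 56, 80, 94, 70, 85]

After 2 steps: [26, 49, 56, 80, 94, 70, 85]


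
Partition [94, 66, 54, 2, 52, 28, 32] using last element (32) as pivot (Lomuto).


Pivot: 32
  2 <= 32: swap -> [2, 66, 54, 94, 52, 28, 32]
  28 <= 32: swap -> [2, 28, 54, 94, 52, 66, 32]
Place pivot at 2: [2, 28, 32, 94, 52, 66, 54]

Partitioned: [2, 28, 32, 94, 52, 66, 54]


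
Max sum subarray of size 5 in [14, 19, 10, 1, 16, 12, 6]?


[0:5]: 60
[1:6]: 58
[2:7]: 45

Max: 60 at [0:5]


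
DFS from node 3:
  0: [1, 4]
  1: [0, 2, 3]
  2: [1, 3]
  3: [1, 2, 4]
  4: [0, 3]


Visit 3, push [4, 2, 1]
Visit 1, push [2, 0]
Visit 0, push [4]
Visit 4, push []
Visit 2, push []

DFS order: [3, 1, 0, 4, 2]


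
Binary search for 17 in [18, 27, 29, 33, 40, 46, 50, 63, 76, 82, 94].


Step 1: lo=0, hi=10, mid=5, val=46
Step 2: lo=0, hi=4, mid=2, val=29
Step 3: lo=0, hi=1, mid=0, val=18

Not found


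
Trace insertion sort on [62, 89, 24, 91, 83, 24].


Initial: [62, 89, 24, 91, 83, 24]
Insert 89: [62, 89, 24, 91, 83, 24]
Insert 24: [24, 62, 89, 91, 83, 24]
Insert 91: [24, 62, 89, 91, 83, 24]
Insert 83: [24, 62, 83, 89, 91, 24]
Insert 24: [24, 24, 62, 83, 89, 91]

Sorted: [24, 24, 62, 83, 89, 91]


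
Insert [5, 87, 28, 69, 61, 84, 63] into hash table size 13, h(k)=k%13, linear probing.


Insert 5: h=5 -> slot 5
Insert 87: h=9 -> slot 9
Insert 28: h=2 -> slot 2
Insert 69: h=4 -> slot 4
Insert 61: h=9, 1 probes -> slot 10
Insert 84: h=6 -> slot 6
Insert 63: h=11 -> slot 11

Table: [None, None, 28, None, 69, 5, 84, None, None, 87, 61, 63, None]


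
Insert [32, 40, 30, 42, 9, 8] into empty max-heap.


Insert 32: [32]
Insert 40: [40, 32]
Insert 30: [40, 32, 30]
Insert 42: [42, 40, 30, 32]
Insert 9: [42, 40, 30, 32, 9]
Insert 8: [42, 40, 30, 32, 9, 8]

Final heap: [42, 40, 30, 32, 9, 8]


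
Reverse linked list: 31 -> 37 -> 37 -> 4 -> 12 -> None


Step 1: curr=31, set curr.next=prev(None) | reversed so far: 31
Step 2: curr=37, set curr.next=prev(31) | reversed so far: 37 -> 31
Step 3: curr=37, set curr.next=prev(37) | reversed so far: 37 -> 37 -> 31
Step 4: curr=4, set curr.next=prev(37) | reversed so far: 4 -> 37 -> 37 -> 31
Step 5: curr=12, set curr.next=prev(4) | reversed so far: 12 -> 4 -> 37 -> 37 -> 31

12 -> 4 -> 37 -> 37 -> 31 -> None


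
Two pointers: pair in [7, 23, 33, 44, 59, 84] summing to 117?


lo=0(7)+hi=5(84)=91
lo=1(23)+hi=5(84)=107
lo=2(33)+hi=5(84)=117

Yes: 33+84=117


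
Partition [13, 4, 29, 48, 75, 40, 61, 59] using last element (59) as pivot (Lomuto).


Pivot: 59
  13 <= 59: advance i (no swap)
  4 <= 59: advance i (no swap)
  29 <= 59: advance i (no swap)
  48 <= 59: advance i (no swap)
  40 <= 59: swap -> [13, 4, 29, 48, 40, 75, 61, 59]
Place pivot at 5: [13, 4, 29, 48, 40, 59, 61, 75]

Partitioned: [13, 4, 29, 48, 40, 59, 61, 75]


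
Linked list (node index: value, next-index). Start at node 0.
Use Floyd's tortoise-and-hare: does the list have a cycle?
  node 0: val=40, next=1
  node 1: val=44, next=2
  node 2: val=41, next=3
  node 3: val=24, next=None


Floyd's tortoise (slow, +1) and hare (fast, +2):
  init: slow=0, fast=0
  step 1: slow=1, fast=2
  step 2: fast 2->3->None, no cycle

Cycle: no


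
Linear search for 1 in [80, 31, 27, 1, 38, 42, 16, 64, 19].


i=0: 80!=1
i=1: 31!=1
i=2: 27!=1
i=3: 1==1 found!

Found at 3, 4 comps


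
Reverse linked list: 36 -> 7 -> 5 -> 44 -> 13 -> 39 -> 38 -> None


Step 1: curr=36, set curr.next=prev(None) | reversed so far: 36
Step 2: curr=7, set curr.next=prev(36) | reversed so far: 7 -> 36
Step 3: curr=5, set curr.next=prev(7) | reversed so far: 5 -> 7 -> 36
Step 4: curr=44, set curr.next=prev(5) | reversed so far: 44 -> 5 -> 7 -> 36
Step 5: curr=13, set curr.next=prev(44) | reversed so far: 13 -> 44 -> 5 -> 7 -> 36
Step 6: curr=39, set curr.next=prev(13) | reversed so far: 39 -> 13 -> 44 -> 5 -> 7 -> 36
Step 7: curr=38, set curr.next=prev(39) | reversed so far: 38 -> 39 -> 13 -> 44 -> 5 -> 7 -> 36

38 -> 39 -> 13 -> 44 -> 5 -> 7 -> 36 -> None


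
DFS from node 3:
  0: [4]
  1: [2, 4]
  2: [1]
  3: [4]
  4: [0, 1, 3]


Visit 3, push [4]
Visit 4, push [1, 0]
Visit 0, push []
Visit 1, push [2]
Visit 2, push []

DFS order: [3, 4, 0, 1, 2]


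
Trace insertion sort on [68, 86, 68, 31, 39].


Initial: [68, 86, 68, 31, 39]
Insert 86: [68, 86, 68, 31, 39]
Insert 68: [68, 68, 86, 31, 39]
Insert 31: [31, 68, 68, 86, 39]
Insert 39: [31, 39, 68, 68, 86]

Sorted: [31, 39, 68, 68, 86]


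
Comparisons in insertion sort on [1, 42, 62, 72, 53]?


Algorithm: insertion sort
Input: [1, 42, 62, 72, 53]
Sorted: [1, 42, 53, 62, 72]

6


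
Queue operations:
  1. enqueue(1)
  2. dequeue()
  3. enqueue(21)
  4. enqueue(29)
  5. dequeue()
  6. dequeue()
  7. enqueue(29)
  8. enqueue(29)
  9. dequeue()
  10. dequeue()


enqueue(1) -> [1]
dequeue()->1, []
enqueue(21) -> [21]
enqueue(29) -> [21, 29]
dequeue()->21, [29]
dequeue()->29, []
enqueue(29) -> [29]
enqueue(29) -> [29, 29]
dequeue()->29, [29]
dequeue()->29, []

Final queue: []


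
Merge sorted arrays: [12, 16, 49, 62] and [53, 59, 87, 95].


Take 12 from A
Take 16 from A
Take 49 from A
Take 53 from B
Take 59 from B
Take 62 from A

Merged: [12, 16, 49, 53, 59, 62, 87, 95]


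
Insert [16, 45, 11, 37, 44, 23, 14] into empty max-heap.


Insert 16: [16]
Insert 45: [45, 16]
Insert 11: [45, 16, 11]
Insert 37: [45, 37, 11, 16]
Insert 44: [45, 44, 11, 16, 37]
Insert 23: [45, 44, 23, 16, 37, 11]
Insert 14: [45, 44, 23, 16, 37, 11, 14]

Final heap: [45, 44, 23, 16, 37, 11, 14]


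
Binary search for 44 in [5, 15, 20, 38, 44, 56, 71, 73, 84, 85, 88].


Step 1: lo=0, hi=10, mid=5, val=56
Step 2: lo=0, hi=4, mid=2, val=20
Step 3: lo=3, hi=4, mid=3, val=38
Step 4: lo=4, hi=4, mid=4, val=44

Found at index 4


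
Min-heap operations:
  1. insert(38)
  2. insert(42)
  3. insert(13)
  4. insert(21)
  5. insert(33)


insert(38) -> [38]
insert(42) -> [38, 42]
insert(13) -> [13, 42, 38]
insert(21) -> [13, 21, 38, 42]
insert(33) -> [13, 21, 38, 42, 33]

Final heap: [13, 21, 38, 42, 33]


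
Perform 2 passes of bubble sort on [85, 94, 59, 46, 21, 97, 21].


Initial: [85, 94, 59, 46, 21, 97, 21]
Pass 1: [85, 59, 46, 21, 94, 21, 97] (4 swaps)
Pass 2: [59, 46, 21, 85, 21, 94, 97] (4 swaps)

After 2 passes: [59, 46, 21, 85, 21, 94, 97]


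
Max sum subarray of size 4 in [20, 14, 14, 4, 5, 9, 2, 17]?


[0:4]: 52
[1:5]: 37
[2:6]: 32
[3:7]: 20
[4:8]: 33

Max: 52 at [0:4]


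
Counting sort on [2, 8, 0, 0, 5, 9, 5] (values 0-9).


Input: [2, 8, 0, 0, 5, 9, 5]
Counts: [2, 0, 1, 0, 0, 2, 0, 0, 1, 1]

Sorted: [0, 0, 2, 5, 5, 8, 9]


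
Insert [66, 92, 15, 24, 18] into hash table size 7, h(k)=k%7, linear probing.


Insert 66: h=3 -> slot 3
Insert 92: h=1 -> slot 1
Insert 15: h=1, 1 probes -> slot 2
Insert 24: h=3, 1 probes -> slot 4
Insert 18: h=4, 1 probes -> slot 5

Table: [None, 92, 15, 66, 24, 18, None]


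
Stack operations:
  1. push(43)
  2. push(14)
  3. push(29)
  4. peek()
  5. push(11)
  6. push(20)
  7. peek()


push(43) -> [43]
push(14) -> [43, 14]
push(29) -> [43, 14, 29]
peek()->29
push(11) -> [43, 14, 29, 11]
push(20) -> [43, 14, 29, 11, 20]
peek()->20

Final stack: [43, 14, 29, 11, 20]


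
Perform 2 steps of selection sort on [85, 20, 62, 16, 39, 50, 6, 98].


Initial: [85, 20, 62, 16, 39, 50, 6, 98]
Step 1: min=6 at 6
  Swap: [6, 20, 62, 16, 39, 50, 85, 98]
Step 2: min=16 at 3
  Swap: [6, 16, 62, 20, 39, 50, 85, 98]

After 2 steps: [6, 16, 62, 20, 39, 50, 85, 98]


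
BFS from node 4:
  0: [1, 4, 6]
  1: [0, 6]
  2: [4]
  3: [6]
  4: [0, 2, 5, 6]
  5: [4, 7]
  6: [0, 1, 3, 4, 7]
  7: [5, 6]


Visit 4, enqueue [0, 2, 5, 6]
Visit 0, enqueue [1]
Visit 2, enqueue []
Visit 5, enqueue [7]
Visit 6, enqueue [3]
Visit 1, enqueue []
Visit 7, enqueue []
Visit 3, enqueue []

BFS order: [4, 0, 2, 5, 6, 1, 7, 3]


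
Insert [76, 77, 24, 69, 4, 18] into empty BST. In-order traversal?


Insert 76: root
Insert 77: R from 76
Insert 24: L from 76
Insert 69: L from 76 -> R from 24
Insert 4: L from 76 -> L from 24
Insert 18: L from 76 -> L from 24 -> R from 4

In-order: [4, 18, 24, 69, 76, 77]


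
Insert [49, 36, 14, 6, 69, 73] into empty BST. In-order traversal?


Insert 49: root
Insert 36: L from 49
Insert 14: L from 49 -> L from 36
Insert 6: L from 49 -> L from 36 -> L from 14
Insert 69: R from 49
Insert 73: R from 49 -> R from 69

In-order: [6, 14, 36, 49, 69, 73]


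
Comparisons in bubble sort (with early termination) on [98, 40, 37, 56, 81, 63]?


Algorithm: bubble sort (with early termination)
Input: [98, 40, 37, 56, 81, 63]
Sorted: [37, 40, 56, 63, 81, 98]

12


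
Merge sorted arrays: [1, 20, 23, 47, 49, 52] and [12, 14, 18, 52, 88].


Take 1 from A
Take 12 from B
Take 14 from B
Take 18 from B
Take 20 from A
Take 23 from A
Take 47 from A
Take 49 from A
Take 52 from A

Merged: [1, 12, 14, 18, 20, 23, 47, 49, 52, 52, 88]


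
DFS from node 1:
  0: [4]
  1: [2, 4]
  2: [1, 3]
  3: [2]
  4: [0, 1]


Visit 1, push [4, 2]
Visit 2, push [3]
Visit 3, push []
Visit 4, push [0]
Visit 0, push []

DFS order: [1, 2, 3, 4, 0]


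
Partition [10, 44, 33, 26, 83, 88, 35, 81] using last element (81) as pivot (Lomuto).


Pivot: 81
  10 <= 81: advance i (no swap)
  44 <= 81: advance i (no swap)
  33 <= 81: advance i (no swap)
  26 <= 81: advance i (no swap)
  35 <= 81: swap -> [10, 44, 33, 26, 35, 88, 83, 81]
Place pivot at 5: [10, 44, 33, 26, 35, 81, 83, 88]

Partitioned: [10, 44, 33, 26, 35, 81, 83, 88]


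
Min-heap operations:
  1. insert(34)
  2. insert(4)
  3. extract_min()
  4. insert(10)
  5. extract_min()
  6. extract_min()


insert(34) -> [34]
insert(4) -> [4, 34]
extract_min()->4, [34]
insert(10) -> [10, 34]
extract_min()->10, [34]
extract_min()->34, []

Final heap: []


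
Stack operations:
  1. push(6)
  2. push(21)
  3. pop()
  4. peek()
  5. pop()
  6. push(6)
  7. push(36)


push(6) -> [6]
push(21) -> [6, 21]
pop()->21, [6]
peek()->6
pop()->6, []
push(6) -> [6]
push(36) -> [6, 36]

Final stack: [6, 36]


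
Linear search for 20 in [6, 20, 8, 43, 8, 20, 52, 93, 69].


i=0: 6!=20
i=1: 20==20 found!

Found at 1, 2 comps


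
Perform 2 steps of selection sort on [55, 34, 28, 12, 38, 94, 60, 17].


Initial: [55, 34, 28, 12, 38, 94, 60, 17]
Step 1: min=12 at 3
  Swap: [12, 34, 28, 55, 38, 94, 60, 17]
Step 2: min=17 at 7
  Swap: [12, 17, 28, 55, 38, 94, 60, 34]

After 2 steps: [12, 17, 28, 55, 38, 94, 60, 34]


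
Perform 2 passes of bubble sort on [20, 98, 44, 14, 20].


Initial: [20, 98, 44, 14, 20]
Pass 1: [20, 44, 14, 20, 98] (3 swaps)
Pass 2: [20, 14, 20, 44, 98] (2 swaps)

After 2 passes: [20, 14, 20, 44, 98]


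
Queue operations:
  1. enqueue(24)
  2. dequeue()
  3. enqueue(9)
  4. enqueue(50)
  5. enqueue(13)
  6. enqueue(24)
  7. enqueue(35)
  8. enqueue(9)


enqueue(24) -> [24]
dequeue()->24, []
enqueue(9) -> [9]
enqueue(50) -> [9, 50]
enqueue(13) -> [9, 50, 13]
enqueue(24) -> [9, 50, 13, 24]
enqueue(35) -> [9, 50, 13, 24, 35]
enqueue(9) -> [9, 50, 13, 24, 35, 9]

Final queue: [9, 50, 13, 24, 35, 9]


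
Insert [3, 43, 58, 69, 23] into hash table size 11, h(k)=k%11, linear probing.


Insert 3: h=3 -> slot 3
Insert 43: h=10 -> slot 10
Insert 58: h=3, 1 probes -> slot 4
Insert 69: h=3, 2 probes -> slot 5
Insert 23: h=1 -> slot 1

Table: [None, 23, None, 3, 58, 69, None, None, None, None, 43]


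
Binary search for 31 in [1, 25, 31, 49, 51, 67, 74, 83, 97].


Step 1: lo=0, hi=8, mid=4, val=51
Step 2: lo=0, hi=3, mid=1, val=25
Step 3: lo=2, hi=3, mid=2, val=31

Found at index 2


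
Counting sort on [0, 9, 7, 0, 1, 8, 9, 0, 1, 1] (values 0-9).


Input: [0, 9, 7, 0, 1, 8, 9, 0, 1, 1]
Counts: [3, 3, 0, 0, 0, 0, 0, 1, 1, 2]

Sorted: [0, 0, 0, 1, 1, 1, 7, 8, 9, 9]


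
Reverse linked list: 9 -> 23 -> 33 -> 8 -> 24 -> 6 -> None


Step 1: curr=9, set curr.next=prev(None) | reversed so far: 9
Step 2: curr=23, set curr.next=prev(9) | reversed so far: 23 -> 9
Step 3: curr=33, set curr.next=prev(23) | reversed so far: 33 -> 23 -> 9
Step 4: curr=8, set curr.next=prev(33) | reversed so far: 8 -> 33 -> 23 -> 9
Step 5: curr=24, set curr.next=prev(8) | reversed so far: 24 -> 8 -> 33 -> 23 -> 9
Step 6: curr=6, set curr.next=prev(24) | reversed so far: 6 -> 24 -> 8 -> 33 -> 23 -> 9

6 -> 24 -> 8 -> 33 -> 23 -> 9 -> None


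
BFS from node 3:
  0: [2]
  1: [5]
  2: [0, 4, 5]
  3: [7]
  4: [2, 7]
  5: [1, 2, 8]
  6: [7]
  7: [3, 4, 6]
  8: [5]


Visit 3, enqueue [7]
Visit 7, enqueue [4, 6]
Visit 4, enqueue [2]
Visit 6, enqueue []
Visit 2, enqueue [0, 5]
Visit 0, enqueue []
Visit 5, enqueue [1, 8]
Visit 1, enqueue []
Visit 8, enqueue []

BFS order: [3, 7, 4, 6, 2, 0, 5, 1, 8]


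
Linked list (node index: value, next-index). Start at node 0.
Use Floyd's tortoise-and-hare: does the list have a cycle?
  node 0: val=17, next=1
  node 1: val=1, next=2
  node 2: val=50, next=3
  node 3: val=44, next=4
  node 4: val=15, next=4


Floyd's tortoise (slow, +1) and hare (fast, +2):
  init: slow=0, fast=0
  step 1: slow=1, fast=2
  step 2: slow=2, fast=4
  step 3: slow=3, fast=4
  step 4: slow=4, fast=4
  slow == fast at node 4: cycle detected

Cycle: yes


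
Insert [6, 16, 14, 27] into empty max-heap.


Insert 6: [6]
Insert 16: [16, 6]
Insert 14: [16, 6, 14]
Insert 27: [27, 16, 14, 6]

Final heap: [27, 16, 14, 6]


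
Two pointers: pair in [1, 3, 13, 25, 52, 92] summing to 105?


lo=0(1)+hi=5(92)=93
lo=1(3)+hi=5(92)=95
lo=2(13)+hi=5(92)=105

Yes: 13+92=105


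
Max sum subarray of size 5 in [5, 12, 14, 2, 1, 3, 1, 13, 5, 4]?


[0:5]: 34
[1:6]: 32
[2:7]: 21
[3:8]: 20
[4:9]: 23
[5:10]: 26

Max: 34 at [0:5]


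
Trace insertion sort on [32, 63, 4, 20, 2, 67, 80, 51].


Initial: [32, 63, 4, 20, 2, 67, 80, 51]
Insert 63: [32, 63, 4, 20, 2, 67, 80, 51]
Insert 4: [4, 32, 63, 20, 2, 67, 80, 51]
Insert 20: [4, 20, 32, 63, 2, 67, 80, 51]
Insert 2: [2, 4, 20, 32, 63, 67, 80, 51]
Insert 67: [2, 4, 20, 32, 63, 67, 80, 51]
Insert 80: [2, 4, 20, 32, 63, 67, 80, 51]
Insert 51: [2, 4, 20, 32, 51, 63, 67, 80]

Sorted: [2, 4, 20, 32, 51, 63, 67, 80]


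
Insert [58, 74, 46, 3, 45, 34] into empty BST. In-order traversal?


Insert 58: root
Insert 74: R from 58
Insert 46: L from 58
Insert 3: L from 58 -> L from 46
Insert 45: L from 58 -> L from 46 -> R from 3
Insert 34: L from 58 -> L from 46 -> R from 3 -> L from 45

In-order: [3, 34, 45, 46, 58, 74]


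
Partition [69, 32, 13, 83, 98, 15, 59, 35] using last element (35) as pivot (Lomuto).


Pivot: 35
  32 <= 35: swap -> [32, 69, 13, 83, 98, 15, 59, 35]
  13 <= 35: swap -> [32, 13, 69, 83, 98, 15, 59, 35]
  15 <= 35: swap -> [32, 13, 15, 83, 98, 69, 59, 35]
Place pivot at 3: [32, 13, 15, 35, 98, 69, 59, 83]

Partitioned: [32, 13, 15, 35, 98, 69, 59, 83]


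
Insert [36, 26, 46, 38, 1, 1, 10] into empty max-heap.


Insert 36: [36]
Insert 26: [36, 26]
Insert 46: [46, 26, 36]
Insert 38: [46, 38, 36, 26]
Insert 1: [46, 38, 36, 26, 1]
Insert 1: [46, 38, 36, 26, 1, 1]
Insert 10: [46, 38, 36, 26, 1, 1, 10]

Final heap: [46, 38, 36, 26, 1, 1, 10]


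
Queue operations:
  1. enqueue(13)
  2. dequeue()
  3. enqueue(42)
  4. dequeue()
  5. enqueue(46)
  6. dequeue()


enqueue(13) -> [13]
dequeue()->13, []
enqueue(42) -> [42]
dequeue()->42, []
enqueue(46) -> [46]
dequeue()->46, []

Final queue: []


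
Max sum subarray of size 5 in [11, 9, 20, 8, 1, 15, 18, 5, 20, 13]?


[0:5]: 49
[1:6]: 53
[2:7]: 62
[3:8]: 47
[4:9]: 59
[5:10]: 71

Max: 71 at [5:10]


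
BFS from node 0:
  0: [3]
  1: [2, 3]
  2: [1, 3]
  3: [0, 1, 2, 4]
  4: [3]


Visit 0, enqueue [3]
Visit 3, enqueue [1, 2, 4]
Visit 1, enqueue []
Visit 2, enqueue []
Visit 4, enqueue []

BFS order: [0, 3, 1, 2, 4]


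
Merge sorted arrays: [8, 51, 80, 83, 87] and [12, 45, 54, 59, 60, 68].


Take 8 from A
Take 12 from B
Take 45 from B
Take 51 from A
Take 54 from B
Take 59 from B
Take 60 from B
Take 68 from B

Merged: [8, 12, 45, 51, 54, 59, 60, 68, 80, 83, 87]


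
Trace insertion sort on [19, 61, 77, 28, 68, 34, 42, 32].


Initial: [19, 61, 77, 28, 68, 34, 42, 32]
Insert 61: [19, 61, 77, 28, 68, 34, 42, 32]
Insert 77: [19, 61, 77, 28, 68, 34, 42, 32]
Insert 28: [19, 28, 61, 77, 68, 34, 42, 32]
Insert 68: [19, 28, 61, 68, 77, 34, 42, 32]
Insert 34: [19, 28, 34, 61, 68, 77, 42, 32]
Insert 42: [19, 28, 34, 42, 61, 68, 77, 32]
Insert 32: [19, 28, 32, 34, 42, 61, 68, 77]

Sorted: [19, 28, 32, 34, 42, 61, 68, 77]


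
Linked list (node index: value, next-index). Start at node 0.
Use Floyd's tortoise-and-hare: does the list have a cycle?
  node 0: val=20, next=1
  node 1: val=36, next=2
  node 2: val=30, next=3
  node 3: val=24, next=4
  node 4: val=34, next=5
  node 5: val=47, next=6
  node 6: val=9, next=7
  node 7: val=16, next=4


Floyd's tortoise (slow, +1) and hare (fast, +2):
  init: slow=0, fast=0
  step 1: slow=1, fast=2
  step 2: slow=2, fast=4
  step 3: slow=3, fast=6
  step 4: slow=4, fast=4
  slow == fast at node 4: cycle detected

Cycle: yes


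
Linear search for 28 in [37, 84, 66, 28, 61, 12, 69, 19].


i=0: 37!=28
i=1: 84!=28
i=2: 66!=28
i=3: 28==28 found!

Found at 3, 4 comps


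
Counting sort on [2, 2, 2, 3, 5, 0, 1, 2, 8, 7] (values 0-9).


Input: [2, 2, 2, 3, 5, 0, 1, 2, 8, 7]
Counts: [1, 1, 4, 1, 0, 1, 0, 1, 1, 0]

Sorted: [0, 1, 2, 2, 2, 2, 3, 5, 7, 8]


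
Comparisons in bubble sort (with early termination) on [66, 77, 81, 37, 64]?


Algorithm: bubble sort (with early termination)
Input: [66, 77, 81, 37, 64]
Sorted: [37, 64, 66, 77, 81]

10


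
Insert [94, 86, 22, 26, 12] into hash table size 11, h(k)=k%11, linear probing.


Insert 94: h=6 -> slot 6
Insert 86: h=9 -> slot 9
Insert 22: h=0 -> slot 0
Insert 26: h=4 -> slot 4
Insert 12: h=1 -> slot 1

Table: [22, 12, None, None, 26, None, 94, None, None, 86, None]


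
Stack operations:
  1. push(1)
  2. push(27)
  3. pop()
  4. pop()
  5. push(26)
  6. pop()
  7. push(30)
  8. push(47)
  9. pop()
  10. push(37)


push(1) -> [1]
push(27) -> [1, 27]
pop()->27, [1]
pop()->1, []
push(26) -> [26]
pop()->26, []
push(30) -> [30]
push(47) -> [30, 47]
pop()->47, [30]
push(37) -> [30, 37]

Final stack: [30, 37]


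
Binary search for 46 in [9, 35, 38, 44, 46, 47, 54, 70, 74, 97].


Step 1: lo=0, hi=9, mid=4, val=46

Found at index 4


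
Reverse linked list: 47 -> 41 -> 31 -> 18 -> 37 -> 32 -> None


Step 1: curr=47, set curr.next=prev(None) | reversed so far: 47
Step 2: curr=41, set curr.next=prev(47) | reversed so far: 41 -> 47
Step 3: curr=31, set curr.next=prev(41) | reversed so far: 31 -> 41 -> 47
Step 4: curr=18, set curr.next=prev(31) | reversed so far: 18 -> 31 -> 41 -> 47
Step 5: curr=37, set curr.next=prev(18) | reversed so far: 37 -> 18 -> 31 -> 41 -> 47
Step 6: curr=32, set curr.next=prev(37) | reversed so far: 32 -> 37 -> 18 -> 31 -> 41 -> 47

32 -> 37 -> 18 -> 31 -> 41 -> 47 -> None


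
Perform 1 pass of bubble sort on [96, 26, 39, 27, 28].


Initial: [96, 26, 39, 27, 28]
Pass 1: [26, 39, 27, 28, 96] (4 swaps)

After 1 pass: [26, 39, 27, 28, 96]


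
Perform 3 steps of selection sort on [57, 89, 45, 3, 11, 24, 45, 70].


Initial: [57, 89, 45, 3, 11, 24, 45, 70]
Step 1: min=3 at 3
  Swap: [3, 89, 45, 57, 11, 24, 45, 70]
Step 2: min=11 at 4
  Swap: [3, 11, 45, 57, 89, 24, 45, 70]
Step 3: min=24 at 5
  Swap: [3, 11, 24, 57, 89, 45, 45, 70]

After 3 steps: [3, 11, 24, 57, 89, 45, 45, 70]


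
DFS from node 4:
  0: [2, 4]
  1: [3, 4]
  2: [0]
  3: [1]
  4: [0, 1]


Visit 4, push [1, 0]
Visit 0, push [2]
Visit 2, push []
Visit 1, push [3]
Visit 3, push []

DFS order: [4, 0, 2, 1, 3]


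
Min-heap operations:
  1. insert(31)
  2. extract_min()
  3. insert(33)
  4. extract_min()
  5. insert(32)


insert(31) -> [31]
extract_min()->31, []
insert(33) -> [33]
extract_min()->33, []
insert(32) -> [32]

Final heap: [32]


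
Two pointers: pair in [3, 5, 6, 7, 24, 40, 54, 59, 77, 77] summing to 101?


lo=0(3)+hi=9(77)=80
lo=1(5)+hi=9(77)=82
lo=2(6)+hi=9(77)=83
lo=3(7)+hi=9(77)=84
lo=4(24)+hi=9(77)=101

Yes: 24+77=101


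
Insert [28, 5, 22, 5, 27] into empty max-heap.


Insert 28: [28]
Insert 5: [28, 5]
Insert 22: [28, 5, 22]
Insert 5: [28, 5, 22, 5]
Insert 27: [28, 27, 22, 5, 5]

Final heap: [28, 27, 22, 5, 5]


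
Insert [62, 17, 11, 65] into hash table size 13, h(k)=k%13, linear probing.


Insert 62: h=10 -> slot 10
Insert 17: h=4 -> slot 4
Insert 11: h=11 -> slot 11
Insert 65: h=0 -> slot 0

Table: [65, None, None, None, 17, None, None, None, None, None, 62, 11, None]


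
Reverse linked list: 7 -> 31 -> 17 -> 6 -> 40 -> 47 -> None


Step 1: curr=7, set curr.next=prev(None) | reversed so far: 7
Step 2: curr=31, set curr.next=prev(7) | reversed so far: 31 -> 7
Step 3: curr=17, set curr.next=prev(31) | reversed so far: 17 -> 31 -> 7
Step 4: curr=6, set curr.next=prev(17) | reversed so far: 6 -> 17 -> 31 -> 7
Step 5: curr=40, set curr.next=prev(6) | reversed so far: 40 -> 6 -> 17 -> 31 -> 7
Step 6: curr=47, set curr.next=prev(40) | reversed so far: 47 -> 40 -> 6 -> 17 -> 31 -> 7

47 -> 40 -> 6 -> 17 -> 31 -> 7 -> None


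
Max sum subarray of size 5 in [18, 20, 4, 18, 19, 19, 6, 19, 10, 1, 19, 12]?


[0:5]: 79
[1:6]: 80
[2:7]: 66
[3:8]: 81
[4:9]: 73
[5:10]: 55
[6:11]: 55
[7:12]: 61

Max: 81 at [3:8]


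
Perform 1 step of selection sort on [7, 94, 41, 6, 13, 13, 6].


Initial: [7, 94, 41, 6, 13, 13, 6]
Step 1: min=6 at 3
  Swap: [6, 94, 41, 7, 13, 13, 6]

After 1 step: [6, 94, 41, 7, 13, 13, 6]


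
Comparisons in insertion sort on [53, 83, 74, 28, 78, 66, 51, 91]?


Algorithm: insertion sort
Input: [53, 83, 74, 28, 78, 66, 51, 91]
Sorted: [28, 51, 53, 66, 74, 78, 83, 91]

19


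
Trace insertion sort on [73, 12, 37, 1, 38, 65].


Initial: [73, 12, 37, 1, 38, 65]
Insert 12: [12, 73, 37, 1, 38, 65]
Insert 37: [12, 37, 73, 1, 38, 65]
Insert 1: [1, 12, 37, 73, 38, 65]
Insert 38: [1, 12, 37, 38, 73, 65]
Insert 65: [1, 12, 37, 38, 65, 73]

Sorted: [1, 12, 37, 38, 65, 73]


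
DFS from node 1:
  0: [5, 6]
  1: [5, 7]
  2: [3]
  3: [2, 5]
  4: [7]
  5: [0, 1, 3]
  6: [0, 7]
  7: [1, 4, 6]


Visit 1, push [7, 5]
Visit 5, push [3, 0]
Visit 0, push [6]
Visit 6, push [7]
Visit 7, push [4]
Visit 4, push []
Visit 3, push [2]
Visit 2, push []

DFS order: [1, 5, 0, 6, 7, 4, 3, 2]


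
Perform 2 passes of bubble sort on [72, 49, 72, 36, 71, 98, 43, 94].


Initial: [72, 49, 72, 36, 71, 98, 43, 94]
Pass 1: [49, 72, 36, 71, 72, 43, 94, 98] (5 swaps)
Pass 2: [49, 36, 71, 72, 43, 72, 94, 98] (3 swaps)

After 2 passes: [49, 36, 71, 72, 43, 72, 94, 98]


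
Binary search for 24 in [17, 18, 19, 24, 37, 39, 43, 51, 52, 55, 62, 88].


Step 1: lo=0, hi=11, mid=5, val=39
Step 2: lo=0, hi=4, mid=2, val=19
Step 3: lo=3, hi=4, mid=3, val=24

Found at index 3


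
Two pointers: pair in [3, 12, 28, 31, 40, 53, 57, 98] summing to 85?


lo=0(3)+hi=7(98)=101
lo=0(3)+hi=6(57)=60
lo=1(12)+hi=6(57)=69
lo=2(28)+hi=6(57)=85

Yes: 28+57=85


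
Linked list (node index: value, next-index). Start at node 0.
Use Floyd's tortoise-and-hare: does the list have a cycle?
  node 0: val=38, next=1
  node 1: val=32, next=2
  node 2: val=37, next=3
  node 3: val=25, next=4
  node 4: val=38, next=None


Floyd's tortoise (slow, +1) and hare (fast, +2):
  init: slow=0, fast=0
  step 1: slow=1, fast=2
  step 2: slow=2, fast=4
  step 3: fast -> None, no cycle

Cycle: no


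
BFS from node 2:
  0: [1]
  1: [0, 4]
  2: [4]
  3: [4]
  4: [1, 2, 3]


Visit 2, enqueue [4]
Visit 4, enqueue [1, 3]
Visit 1, enqueue [0]
Visit 3, enqueue []
Visit 0, enqueue []

BFS order: [2, 4, 1, 3, 0]


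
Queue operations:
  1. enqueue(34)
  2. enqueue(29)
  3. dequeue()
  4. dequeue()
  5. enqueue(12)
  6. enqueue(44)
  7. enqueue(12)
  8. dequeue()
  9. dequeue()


enqueue(34) -> [34]
enqueue(29) -> [34, 29]
dequeue()->34, [29]
dequeue()->29, []
enqueue(12) -> [12]
enqueue(44) -> [12, 44]
enqueue(12) -> [12, 44, 12]
dequeue()->12, [44, 12]
dequeue()->44, [12]

Final queue: [12]


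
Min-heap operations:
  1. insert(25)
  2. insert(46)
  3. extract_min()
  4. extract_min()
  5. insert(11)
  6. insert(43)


insert(25) -> [25]
insert(46) -> [25, 46]
extract_min()->25, [46]
extract_min()->46, []
insert(11) -> [11]
insert(43) -> [11, 43]

Final heap: [11, 43]


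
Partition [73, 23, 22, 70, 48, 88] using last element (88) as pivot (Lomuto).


Pivot: 88
  73 <= 88: advance i (no swap)
  23 <= 88: advance i (no swap)
  22 <= 88: advance i (no swap)
  70 <= 88: advance i (no swap)
  48 <= 88: advance i (no swap)
Place pivot at 5: [73, 23, 22, 70, 48, 88]

Partitioned: [73, 23, 22, 70, 48, 88]


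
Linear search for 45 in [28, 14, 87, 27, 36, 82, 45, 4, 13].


i=0: 28!=45
i=1: 14!=45
i=2: 87!=45
i=3: 27!=45
i=4: 36!=45
i=5: 82!=45
i=6: 45==45 found!

Found at 6, 7 comps


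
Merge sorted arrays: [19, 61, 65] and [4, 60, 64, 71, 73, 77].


Take 4 from B
Take 19 from A
Take 60 from B
Take 61 from A
Take 64 from B
Take 65 from A

Merged: [4, 19, 60, 61, 64, 65, 71, 73, 77]


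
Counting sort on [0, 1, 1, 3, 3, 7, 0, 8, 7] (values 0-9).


Input: [0, 1, 1, 3, 3, 7, 0, 8, 7]
Counts: [2, 2, 0, 2, 0, 0, 0, 2, 1, 0]

Sorted: [0, 0, 1, 1, 3, 3, 7, 7, 8]


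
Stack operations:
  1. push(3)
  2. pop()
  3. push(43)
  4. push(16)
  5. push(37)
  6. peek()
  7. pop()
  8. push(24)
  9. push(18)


push(3) -> [3]
pop()->3, []
push(43) -> [43]
push(16) -> [43, 16]
push(37) -> [43, 16, 37]
peek()->37
pop()->37, [43, 16]
push(24) -> [43, 16, 24]
push(18) -> [43, 16, 24, 18]

Final stack: [43, 16, 24, 18]


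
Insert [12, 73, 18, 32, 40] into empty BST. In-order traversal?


Insert 12: root
Insert 73: R from 12
Insert 18: R from 12 -> L from 73
Insert 32: R from 12 -> L from 73 -> R from 18
Insert 40: R from 12 -> L from 73 -> R from 18 -> R from 32

In-order: [12, 18, 32, 40, 73]


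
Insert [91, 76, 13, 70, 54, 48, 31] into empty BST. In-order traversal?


Insert 91: root
Insert 76: L from 91
Insert 13: L from 91 -> L from 76
Insert 70: L from 91 -> L from 76 -> R from 13
Insert 54: L from 91 -> L from 76 -> R from 13 -> L from 70
Insert 48: L from 91 -> L from 76 -> R from 13 -> L from 70 -> L from 54
Insert 31: L from 91 -> L from 76 -> R from 13 -> L from 70 -> L from 54 -> L from 48

In-order: [13, 31, 48, 54, 70, 76, 91]


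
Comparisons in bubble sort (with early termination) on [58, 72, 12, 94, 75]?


Algorithm: bubble sort (with early termination)
Input: [58, 72, 12, 94, 75]
Sorted: [12, 58, 72, 75, 94]

9


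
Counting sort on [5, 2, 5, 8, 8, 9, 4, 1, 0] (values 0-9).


Input: [5, 2, 5, 8, 8, 9, 4, 1, 0]
Counts: [1, 1, 1, 0, 1, 2, 0, 0, 2, 1]

Sorted: [0, 1, 2, 4, 5, 5, 8, 8, 9]


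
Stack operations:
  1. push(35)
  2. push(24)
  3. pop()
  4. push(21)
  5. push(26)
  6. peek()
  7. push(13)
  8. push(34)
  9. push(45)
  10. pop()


push(35) -> [35]
push(24) -> [35, 24]
pop()->24, [35]
push(21) -> [35, 21]
push(26) -> [35, 21, 26]
peek()->26
push(13) -> [35, 21, 26, 13]
push(34) -> [35, 21, 26, 13, 34]
push(45) -> [35, 21, 26, 13, 34, 45]
pop()->45, [35, 21, 26, 13, 34]

Final stack: [35, 21, 26, 13, 34]


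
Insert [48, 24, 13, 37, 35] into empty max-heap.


Insert 48: [48]
Insert 24: [48, 24]
Insert 13: [48, 24, 13]
Insert 37: [48, 37, 13, 24]
Insert 35: [48, 37, 13, 24, 35]

Final heap: [48, 37, 13, 24, 35]


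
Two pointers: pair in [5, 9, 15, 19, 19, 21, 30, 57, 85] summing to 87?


lo=0(5)+hi=8(85)=90
lo=0(5)+hi=7(57)=62
lo=1(9)+hi=7(57)=66
lo=2(15)+hi=7(57)=72
lo=3(19)+hi=7(57)=76
lo=4(19)+hi=7(57)=76
lo=5(21)+hi=7(57)=78
lo=6(30)+hi=7(57)=87

Yes: 30+57=87


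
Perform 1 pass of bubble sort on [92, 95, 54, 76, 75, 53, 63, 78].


Initial: [92, 95, 54, 76, 75, 53, 63, 78]
Pass 1: [92, 54, 76, 75, 53, 63, 78, 95] (6 swaps)

After 1 pass: [92, 54, 76, 75, 53, 63, 78, 95]


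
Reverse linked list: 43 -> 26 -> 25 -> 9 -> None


Step 1: curr=43, set curr.next=prev(None) | reversed so far: 43
Step 2: curr=26, set curr.next=prev(43) | reversed so far: 26 -> 43
Step 3: curr=25, set curr.next=prev(26) | reversed so far: 25 -> 26 -> 43
Step 4: curr=9, set curr.next=prev(25) | reversed so far: 9 -> 25 -> 26 -> 43

9 -> 25 -> 26 -> 43 -> None


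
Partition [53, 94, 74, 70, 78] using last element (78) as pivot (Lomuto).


Pivot: 78
  53 <= 78: advance i (no swap)
  74 <= 78: swap -> [53, 74, 94, 70, 78]
  70 <= 78: swap -> [53, 74, 70, 94, 78]
Place pivot at 3: [53, 74, 70, 78, 94]

Partitioned: [53, 74, 70, 78, 94]


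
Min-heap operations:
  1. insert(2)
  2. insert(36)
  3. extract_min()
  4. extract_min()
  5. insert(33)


insert(2) -> [2]
insert(36) -> [2, 36]
extract_min()->2, [36]
extract_min()->36, []
insert(33) -> [33]

Final heap: [33]


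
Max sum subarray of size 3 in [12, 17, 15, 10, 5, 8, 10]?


[0:3]: 44
[1:4]: 42
[2:5]: 30
[3:6]: 23
[4:7]: 23

Max: 44 at [0:3]


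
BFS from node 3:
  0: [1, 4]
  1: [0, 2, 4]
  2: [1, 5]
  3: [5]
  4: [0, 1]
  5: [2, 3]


Visit 3, enqueue [5]
Visit 5, enqueue [2]
Visit 2, enqueue [1]
Visit 1, enqueue [0, 4]
Visit 0, enqueue []
Visit 4, enqueue []

BFS order: [3, 5, 2, 1, 0, 4]


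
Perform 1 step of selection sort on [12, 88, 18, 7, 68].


Initial: [12, 88, 18, 7, 68]
Step 1: min=7 at 3
  Swap: [7, 88, 18, 12, 68]

After 1 step: [7, 88, 18, 12, 68]


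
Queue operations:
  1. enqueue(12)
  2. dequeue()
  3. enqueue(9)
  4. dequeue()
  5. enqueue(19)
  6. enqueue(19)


enqueue(12) -> [12]
dequeue()->12, []
enqueue(9) -> [9]
dequeue()->9, []
enqueue(19) -> [19]
enqueue(19) -> [19, 19]

Final queue: [19, 19]


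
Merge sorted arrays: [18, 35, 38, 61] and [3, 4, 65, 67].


Take 3 from B
Take 4 from B
Take 18 from A
Take 35 from A
Take 38 from A
Take 61 from A

Merged: [3, 4, 18, 35, 38, 61, 65, 67]


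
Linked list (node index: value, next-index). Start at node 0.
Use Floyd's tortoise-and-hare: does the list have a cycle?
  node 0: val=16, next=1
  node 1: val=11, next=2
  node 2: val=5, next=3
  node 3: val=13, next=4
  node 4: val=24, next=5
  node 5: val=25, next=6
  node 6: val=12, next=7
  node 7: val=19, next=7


Floyd's tortoise (slow, +1) and hare (fast, +2):
  init: slow=0, fast=0
  step 1: slow=1, fast=2
  step 2: slow=2, fast=4
  step 3: slow=3, fast=6
  step 4: slow=4, fast=7
  step 5: slow=5, fast=7
  step 6: slow=6, fast=7
  step 7: slow=7, fast=7
  slow == fast at node 7: cycle detected

Cycle: yes


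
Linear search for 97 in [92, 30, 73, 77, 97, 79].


i=0: 92!=97
i=1: 30!=97
i=2: 73!=97
i=3: 77!=97
i=4: 97==97 found!

Found at 4, 5 comps


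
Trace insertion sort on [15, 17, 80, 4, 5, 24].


Initial: [15, 17, 80, 4, 5, 24]
Insert 17: [15, 17, 80, 4, 5, 24]
Insert 80: [15, 17, 80, 4, 5, 24]
Insert 4: [4, 15, 17, 80, 5, 24]
Insert 5: [4, 5, 15, 17, 80, 24]
Insert 24: [4, 5, 15, 17, 24, 80]

Sorted: [4, 5, 15, 17, 24, 80]


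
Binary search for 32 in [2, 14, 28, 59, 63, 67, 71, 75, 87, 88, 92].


Step 1: lo=0, hi=10, mid=5, val=67
Step 2: lo=0, hi=4, mid=2, val=28
Step 3: lo=3, hi=4, mid=3, val=59

Not found


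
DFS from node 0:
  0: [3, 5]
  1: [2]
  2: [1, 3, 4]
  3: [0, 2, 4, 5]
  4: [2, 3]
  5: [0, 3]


Visit 0, push [5, 3]
Visit 3, push [5, 4, 2]
Visit 2, push [4, 1]
Visit 1, push []
Visit 4, push []
Visit 5, push []

DFS order: [0, 3, 2, 1, 4, 5]


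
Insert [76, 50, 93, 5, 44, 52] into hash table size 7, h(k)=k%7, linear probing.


Insert 76: h=6 -> slot 6
Insert 50: h=1 -> slot 1
Insert 93: h=2 -> slot 2
Insert 5: h=5 -> slot 5
Insert 44: h=2, 1 probes -> slot 3
Insert 52: h=3, 1 probes -> slot 4

Table: [None, 50, 93, 44, 52, 5, 76]


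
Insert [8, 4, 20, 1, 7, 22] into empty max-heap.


Insert 8: [8]
Insert 4: [8, 4]
Insert 20: [20, 4, 8]
Insert 1: [20, 4, 8, 1]
Insert 7: [20, 7, 8, 1, 4]
Insert 22: [22, 7, 20, 1, 4, 8]

Final heap: [22, 7, 20, 1, 4, 8]


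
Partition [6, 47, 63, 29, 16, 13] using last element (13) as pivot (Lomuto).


Pivot: 13
  6 <= 13: advance i (no swap)
Place pivot at 1: [6, 13, 63, 29, 16, 47]

Partitioned: [6, 13, 63, 29, 16, 47]


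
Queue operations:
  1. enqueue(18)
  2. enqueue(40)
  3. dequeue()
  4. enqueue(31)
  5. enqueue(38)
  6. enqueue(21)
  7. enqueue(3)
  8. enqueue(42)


enqueue(18) -> [18]
enqueue(40) -> [18, 40]
dequeue()->18, [40]
enqueue(31) -> [40, 31]
enqueue(38) -> [40, 31, 38]
enqueue(21) -> [40, 31, 38, 21]
enqueue(3) -> [40, 31, 38, 21, 3]
enqueue(42) -> [40, 31, 38, 21, 3, 42]

Final queue: [40, 31, 38, 21, 3, 42]


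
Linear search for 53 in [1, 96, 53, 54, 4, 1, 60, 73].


i=0: 1!=53
i=1: 96!=53
i=2: 53==53 found!

Found at 2, 3 comps


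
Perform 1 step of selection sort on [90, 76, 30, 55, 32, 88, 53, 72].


Initial: [90, 76, 30, 55, 32, 88, 53, 72]
Step 1: min=30 at 2
  Swap: [30, 76, 90, 55, 32, 88, 53, 72]

After 1 step: [30, 76, 90, 55, 32, 88, 53, 72]


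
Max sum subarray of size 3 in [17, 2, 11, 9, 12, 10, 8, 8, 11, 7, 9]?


[0:3]: 30
[1:4]: 22
[2:5]: 32
[3:6]: 31
[4:7]: 30
[5:8]: 26
[6:9]: 27
[7:10]: 26
[8:11]: 27

Max: 32 at [2:5]


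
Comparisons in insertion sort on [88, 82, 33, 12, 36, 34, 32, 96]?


Algorithm: insertion sort
Input: [88, 82, 33, 12, 36, 34, 32, 96]
Sorted: [12, 32, 33, 34, 36, 82, 88, 96]

20


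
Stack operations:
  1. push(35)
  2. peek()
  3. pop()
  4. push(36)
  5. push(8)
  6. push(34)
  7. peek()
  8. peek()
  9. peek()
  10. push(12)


push(35) -> [35]
peek()->35
pop()->35, []
push(36) -> [36]
push(8) -> [36, 8]
push(34) -> [36, 8, 34]
peek()->34
peek()->34
peek()->34
push(12) -> [36, 8, 34, 12]

Final stack: [36, 8, 34, 12]


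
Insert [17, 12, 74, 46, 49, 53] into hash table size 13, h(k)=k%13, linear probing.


Insert 17: h=4 -> slot 4
Insert 12: h=12 -> slot 12
Insert 74: h=9 -> slot 9
Insert 46: h=7 -> slot 7
Insert 49: h=10 -> slot 10
Insert 53: h=1 -> slot 1

Table: [None, 53, None, None, 17, None, None, 46, None, 74, 49, None, 12]


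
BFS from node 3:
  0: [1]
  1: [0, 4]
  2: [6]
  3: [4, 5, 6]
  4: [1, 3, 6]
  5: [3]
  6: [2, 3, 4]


Visit 3, enqueue [4, 5, 6]
Visit 4, enqueue [1]
Visit 5, enqueue []
Visit 6, enqueue [2]
Visit 1, enqueue [0]
Visit 2, enqueue []
Visit 0, enqueue []

BFS order: [3, 4, 5, 6, 1, 2, 0]


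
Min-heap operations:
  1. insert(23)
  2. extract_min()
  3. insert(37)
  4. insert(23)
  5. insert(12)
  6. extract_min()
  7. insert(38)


insert(23) -> [23]
extract_min()->23, []
insert(37) -> [37]
insert(23) -> [23, 37]
insert(12) -> [12, 37, 23]
extract_min()->12, [23, 37]
insert(38) -> [23, 37, 38]

Final heap: [23, 37, 38]


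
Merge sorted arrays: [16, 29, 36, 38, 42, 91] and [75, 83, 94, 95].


Take 16 from A
Take 29 from A
Take 36 from A
Take 38 from A
Take 42 from A
Take 75 from B
Take 83 from B
Take 91 from A

Merged: [16, 29, 36, 38, 42, 75, 83, 91, 94, 95]


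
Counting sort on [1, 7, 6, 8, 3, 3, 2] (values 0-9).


Input: [1, 7, 6, 8, 3, 3, 2]
Counts: [0, 1, 1, 2, 0, 0, 1, 1, 1, 0]

Sorted: [1, 2, 3, 3, 6, 7, 8]


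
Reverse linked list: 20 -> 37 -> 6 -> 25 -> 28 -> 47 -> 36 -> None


Step 1: curr=20, set curr.next=prev(None) | reversed so far: 20
Step 2: curr=37, set curr.next=prev(20) | reversed so far: 37 -> 20
Step 3: curr=6, set curr.next=prev(37) | reversed so far: 6 -> 37 -> 20
Step 4: curr=25, set curr.next=prev(6) | reversed so far: 25 -> 6 -> 37 -> 20
Step 5: curr=28, set curr.next=prev(25) | reversed so far: 28 -> 25 -> 6 -> 37 -> 20
Step 6: curr=47, set curr.next=prev(28) | reversed so far: 47 -> 28 -> 25 -> 6 -> 37 -> 20
Step 7: curr=36, set curr.next=prev(47) | reversed so far: 36 -> 47 -> 28 -> 25 -> 6 -> 37 -> 20

36 -> 47 -> 28 -> 25 -> 6 -> 37 -> 20 -> None


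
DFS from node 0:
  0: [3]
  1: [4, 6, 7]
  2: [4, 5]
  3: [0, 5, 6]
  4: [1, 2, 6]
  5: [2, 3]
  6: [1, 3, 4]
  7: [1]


Visit 0, push [3]
Visit 3, push [6, 5]
Visit 5, push [2]
Visit 2, push [4]
Visit 4, push [6, 1]
Visit 1, push [7, 6]
Visit 6, push []
Visit 7, push []

DFS order: [0, 3, 5, 2, 4, 1, 6, 7]


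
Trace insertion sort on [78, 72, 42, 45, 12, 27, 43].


Initial: [78, 72, 42, 45, 12, 27, 43]
Insert 72: [72, 78, 42, 45, 12, 27, 43]
Insert 42: [42, 72, 78, 45, 12, 27, 43]
Insert 45: [42, 45, 72, 78, 12, 27, 43]
Insert 12: [12, 42, 45, 72, 78, 27, 43]
Insert 27: [12, 27, 42, 45, 72, 78, 43]
Insert 43: [12, 27, 42, 43, 45, 72, 78]

Sorted: [12, 27, 42, 43, 45, 72, 78]
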